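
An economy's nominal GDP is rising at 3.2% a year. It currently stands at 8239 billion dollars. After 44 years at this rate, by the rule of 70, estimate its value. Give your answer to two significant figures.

roughly 33000 billion dollars

Doubling time ≈ 70/3.2 = 21.88 years.
44 years is 44/21.88 ≈ 2.01 doublings, a factor of 2^2.01 ≈ 4.03.
8239 × 4.03 ≈ 33000 billion dollars.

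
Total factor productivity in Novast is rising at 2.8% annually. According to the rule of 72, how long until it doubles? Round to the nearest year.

72/2.8 ≈ 25.71, so it doubles roughly every 26 years.

≈ 26 years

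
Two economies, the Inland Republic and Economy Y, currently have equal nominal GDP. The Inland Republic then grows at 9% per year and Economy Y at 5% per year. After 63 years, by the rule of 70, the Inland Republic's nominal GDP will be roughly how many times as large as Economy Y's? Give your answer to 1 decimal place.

≈ 12.1 times

Rate gap = 9% − 5% = 4 points.
The ratio doubles every 70/4 ≈ 17.50 years.
63/17.50 ≈ 3.60 doublings → ratio ≈ 2^3.60 ≈ 12.1.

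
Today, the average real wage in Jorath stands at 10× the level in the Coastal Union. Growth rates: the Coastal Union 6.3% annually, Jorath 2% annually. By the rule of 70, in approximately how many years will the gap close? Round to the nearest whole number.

The growth-rate gap is 6.3% − 2% = 4.3 percentage points.
So the ratio between them halves every 70/4.3 ≈ 16.28 years.
A 10× gap takes log₂(10) ≈ 3.32 halvings to close: 3.32 × 16.28 ≈ 54 years.

about 54 years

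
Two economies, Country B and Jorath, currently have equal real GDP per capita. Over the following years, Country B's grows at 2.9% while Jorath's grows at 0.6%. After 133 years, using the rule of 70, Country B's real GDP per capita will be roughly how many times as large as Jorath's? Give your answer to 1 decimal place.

≈ 20.7 times

Country B pulls ahead at 2.3 pp per year, so the ratio doubles every 70/2.3 ≈ 30.43 years.
In 133 years that's 4.37 doublings: 2^4.37 ≈ 20.7.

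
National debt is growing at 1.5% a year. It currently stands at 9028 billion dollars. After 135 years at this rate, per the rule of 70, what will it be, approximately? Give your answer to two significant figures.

≈ 67000 billion dollars

It doubles every 70/1.5 ≈ 46.67 years, so 135 years is 2.89 doublings.
2^2.89 ≈ 7.41; 9028 × 7.41 ≈ 67000 billion dollars.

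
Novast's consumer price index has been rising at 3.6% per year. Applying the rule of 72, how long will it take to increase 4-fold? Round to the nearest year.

40 years

One doubling takes 72/3.6 = 20.00 years.
4 = 2^2, so 2 doublings → 40 years.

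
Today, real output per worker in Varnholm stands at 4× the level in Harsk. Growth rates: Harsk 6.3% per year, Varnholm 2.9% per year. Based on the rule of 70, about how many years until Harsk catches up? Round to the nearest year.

about 41 years

Harsk gains on Varnholm at 6.3% − 2.9% = 3.4 points a year.
At that relative rate the gap halves every 70/3.4 ≈ 20.59 years.
A 4× gap closes after 2 halvings: 2 × 20.59 ≈ 41 years.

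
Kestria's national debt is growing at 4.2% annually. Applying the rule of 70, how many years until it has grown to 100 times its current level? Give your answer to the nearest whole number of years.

Doubling time ≈ 70/4.2 = 16.67 years.
Reaching 100× takes log₂(100) ≈ 6.64 doublings.
6.64 × 16.67 ≈ 111 years.

roughly 111 years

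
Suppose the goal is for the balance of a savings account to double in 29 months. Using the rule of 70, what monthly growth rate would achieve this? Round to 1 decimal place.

70 / 29 ≈ 2.41, so about 2.4% per month.

around 2.4% per month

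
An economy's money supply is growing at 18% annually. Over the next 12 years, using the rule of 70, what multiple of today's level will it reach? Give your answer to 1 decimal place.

Doubles every ≈ 3.89 years (70/18).
12 years is 3.08 doublings; 2^3.08 ≈ 8.5×.

about 8.5 times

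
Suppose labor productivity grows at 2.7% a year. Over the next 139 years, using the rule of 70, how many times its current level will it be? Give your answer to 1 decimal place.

Doubling time ≈ 70/2.7 = 25.93 years.
139 years / 25.93 ≈ 5.36 doublings → factor 2^5.36 ≈ 41.1.

41.1 times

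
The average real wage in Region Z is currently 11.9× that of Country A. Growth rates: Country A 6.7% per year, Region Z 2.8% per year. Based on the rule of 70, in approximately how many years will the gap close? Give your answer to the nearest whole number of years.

What matters is the difference: 3.9 pp.
Rule of 70 on the gap: the ratio halves every 70/3.9 ≈ 17.95 years.
An 11.9× gap takes log₂(11.9) ≈ 3.57 halvings to close: 3.57 × 17.95 ≈ 64 years.

approximately 64 years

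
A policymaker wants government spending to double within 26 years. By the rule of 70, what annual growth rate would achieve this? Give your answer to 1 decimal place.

70 / 26 ≈ 2.69, so about 2.7% a year.

around 2.7%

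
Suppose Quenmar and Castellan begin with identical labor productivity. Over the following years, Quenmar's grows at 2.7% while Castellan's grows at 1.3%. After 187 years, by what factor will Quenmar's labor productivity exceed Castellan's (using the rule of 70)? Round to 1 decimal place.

approximately 13.4 times

Quenmar pulls ahead at 1.4 pp per year, so the ratio doubles every 70/1.4 ≈ 50.00 years.
In 187 years that's 3.74 doublings: 2^3.74 ≈ 13.4.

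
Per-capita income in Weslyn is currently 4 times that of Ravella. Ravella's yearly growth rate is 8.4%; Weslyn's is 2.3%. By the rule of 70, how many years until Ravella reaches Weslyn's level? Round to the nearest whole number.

The growth-rate gap is 8.4% − 2.3% = 6.1 percentage points.
So the ratio between them halves every 70/6.1 ≈ 11.48 years.
A 4 times gap closes after 2 halvings: 2 × 11.48 ≈ 23 years.

≈ 23 years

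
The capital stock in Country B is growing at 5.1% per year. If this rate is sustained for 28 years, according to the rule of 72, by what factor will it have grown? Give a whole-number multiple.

around 4 times

At 5.1% one doubling takes ≈ 14.12 years; 28 years is 2 of them, so ×4.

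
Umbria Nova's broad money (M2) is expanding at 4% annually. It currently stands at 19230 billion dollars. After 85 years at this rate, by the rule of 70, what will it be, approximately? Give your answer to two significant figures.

Doubling time ≈ 70/4 = 17.50 years.
85 years is 85/17.50 ≈ 4.86 doublings, a factor of 2^4.86 ≈ 29.04.
19230 × 29.04 ≈ 560000 billion dollars.

around 560000 billion dollars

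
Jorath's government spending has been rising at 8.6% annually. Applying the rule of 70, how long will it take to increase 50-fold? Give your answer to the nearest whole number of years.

around 46 years

One doubling takes 70/8.6 = 8.14 years.
50× is log₂ 50 ≈ 5.64 doublings, so ≈ 5.64 × 8.14 = 46 years.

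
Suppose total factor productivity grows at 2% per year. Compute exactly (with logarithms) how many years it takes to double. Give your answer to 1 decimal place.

35.0 years

t = ln(2) / ln(1 + 0.02) = 0.6931 / 0.019803 ≈ 35.00.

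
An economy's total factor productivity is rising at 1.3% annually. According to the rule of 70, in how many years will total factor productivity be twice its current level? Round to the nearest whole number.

approximately 54 years

70/1.3 ≈ 53.85, so it doubles roughly every 54 years.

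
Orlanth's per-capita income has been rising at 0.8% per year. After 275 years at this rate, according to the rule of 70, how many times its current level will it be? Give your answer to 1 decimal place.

Doubling time ≈ 70/0.8 = 87.50 years.
275 years / 87.50 ≈ 3.14 doublings → factor 2^3.14 ≈ 8.8.

≈ 8.8 times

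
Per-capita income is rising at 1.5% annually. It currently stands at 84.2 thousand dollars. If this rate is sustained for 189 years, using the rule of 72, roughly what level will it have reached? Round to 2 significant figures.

It doubles every 72/1.5 ≈ 48.00 years, so 189 years is 3.94 doublings.
2^3.94 ≈ 15.35; 84.2 × 15.35 ≈ 1300 thousand dollars.

around 1300 thousand dollars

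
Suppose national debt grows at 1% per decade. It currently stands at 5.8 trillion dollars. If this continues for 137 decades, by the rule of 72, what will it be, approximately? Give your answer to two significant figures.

It doubles every 72/1 ≈ 72.00 decades, so 137 decades is 1.90 doublings.
2^1.90 ≈ 3.73; 5.8 × 3.73 ≈ 22 trillion dollars.

about 22 trillion dollars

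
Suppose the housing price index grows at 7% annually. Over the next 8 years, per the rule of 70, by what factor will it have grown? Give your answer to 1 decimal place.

1.7 times

Doubles every ≈ 10.00 years (70/7).
8 years is 0.80 doublings; 2^0.80 ≈ 1.7×.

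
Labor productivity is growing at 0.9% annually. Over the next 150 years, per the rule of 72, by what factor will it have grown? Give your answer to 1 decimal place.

Doubling time ≈ 72/0.9 = 80.00 years.
150 years / 80.00 ≈ 1.88 doublings → factor 2^1.88 ≈ 3.7.

about 3.7 times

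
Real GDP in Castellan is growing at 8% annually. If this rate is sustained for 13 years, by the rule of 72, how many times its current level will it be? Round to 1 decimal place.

approximately 2.7 times

Doubling time ≈ 72/8 = 9.00 years.
13 years / 9.00 ≈ 1.44 doublings → factor 2^1.44 ≈ 2.7.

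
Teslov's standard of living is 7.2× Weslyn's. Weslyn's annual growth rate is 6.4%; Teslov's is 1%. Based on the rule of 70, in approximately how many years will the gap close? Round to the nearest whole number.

The growth-rate gap is 6.4% − 1% = 5.4 percentage points.
So the ratio between them halves every 70/5.4 ≈ 12.96 years.
A 7.2× gap takes log₂(7.2) ≈ 2.85 halvings to close: 2.85 × 12.96 ≈ 37 years.

37 years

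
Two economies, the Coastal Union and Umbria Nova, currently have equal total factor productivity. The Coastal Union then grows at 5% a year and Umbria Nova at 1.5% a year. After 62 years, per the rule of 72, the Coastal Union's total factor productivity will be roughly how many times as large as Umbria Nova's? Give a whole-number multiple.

Rate gap = 5% − 1.5% = 3.5 points.
The ratio doubles every 72/3.5 ≈ 20.57 years.
62/20.57 ≈ 3.01 doublings → ratio ≈ 2^3.01 ≈ 8.

≈ 8 times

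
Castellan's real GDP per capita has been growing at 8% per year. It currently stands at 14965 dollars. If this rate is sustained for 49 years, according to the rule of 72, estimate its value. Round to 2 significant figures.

Doubling time ≈ 72/8 = 9.00 years.
49 years is 49/9.00 ≈ 5.44 doublings, a factor of 2^5.44 ≈ 43.41.
14965 × 43.41 ≈ 650000 dollars.

approximately 650000 dollars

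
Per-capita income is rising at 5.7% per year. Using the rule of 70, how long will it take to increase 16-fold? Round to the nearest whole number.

about 49 years

One doubling takes 70/5.7 = 12.28 years.
Getting to 16× needs 4 doublings: 4 × 12.28 ≈ 49 years.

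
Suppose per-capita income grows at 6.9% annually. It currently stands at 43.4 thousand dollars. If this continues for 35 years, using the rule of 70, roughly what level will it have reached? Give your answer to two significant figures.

≈ 470 thousand dollars

It doubles every 70/6.9 ≈ 10.14 years, so 35 years is 3.45 doublings.
2^3.45 ≈ 10.93; 43.4 × 10.93 ≈ 470 thousand dollars.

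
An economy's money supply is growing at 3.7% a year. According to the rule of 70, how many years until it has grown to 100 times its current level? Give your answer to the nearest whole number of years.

about 126 years

One doubling takes 70/3.7 = 18.92 years.
Reaching 100× takes log₂(100) ≈ 6.64 doublings.
6.64 × 18.92 ≈ 126 years.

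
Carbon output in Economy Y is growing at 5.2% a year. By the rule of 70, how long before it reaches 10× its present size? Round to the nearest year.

Doubling time ≈ 70/5.2 = 13.46 years.
Reaching 10× takes log₂(10) ≈ 3.32 doublings.
3.32 × 13.46 ≈ 45 years.

45 years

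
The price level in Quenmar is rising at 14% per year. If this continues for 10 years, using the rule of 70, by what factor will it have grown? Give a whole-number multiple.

≈ 4 times

Doubling time ≈ 70/14 = 5.00 years.
10/5.00 ≈ 2 doublings, so about 2^2 = 4×.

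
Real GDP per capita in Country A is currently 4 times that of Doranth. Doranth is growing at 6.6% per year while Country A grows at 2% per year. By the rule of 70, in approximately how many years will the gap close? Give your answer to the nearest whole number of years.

Doranth gains on Country A at 6.6% − 2% = 4.6 points a year.
At that relative rate the gap halves every 70/4.6 ≈ 15.22 years.
A 4 times gap closes after 2 halvings: 2 × 15.22 ≈ 30 years.

30 years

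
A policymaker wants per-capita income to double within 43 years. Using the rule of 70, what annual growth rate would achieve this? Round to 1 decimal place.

70 / 43 ≈ 1.63, so about 1.6% a year.

roughly 1.6%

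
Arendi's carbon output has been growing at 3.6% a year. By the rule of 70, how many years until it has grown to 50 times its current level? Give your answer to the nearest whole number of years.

Doubling time ≈ 70/3.6 = 19.44 years.
Reaching 50× takes log₂(50) ≈ 5.64 doublings.
5.64 × 19.44 ≈ 110 years.

roughly 110 years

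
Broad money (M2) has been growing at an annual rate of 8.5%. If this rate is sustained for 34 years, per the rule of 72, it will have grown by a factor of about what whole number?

16 times

72/8.5 ≈ 8.47 years per doubling.
34 years fits 4 doublings: 2^4 = 16.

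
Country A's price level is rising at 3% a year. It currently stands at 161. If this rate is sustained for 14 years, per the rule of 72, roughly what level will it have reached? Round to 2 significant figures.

roughly 240

Doubling time ≈ 72/3 = 24.00 years.
14 years is 14/24.00 ≈ 0.58 doublings, a factor of 2^0.58 ≈ 1.49.
161 × 1.49 ≈ 240.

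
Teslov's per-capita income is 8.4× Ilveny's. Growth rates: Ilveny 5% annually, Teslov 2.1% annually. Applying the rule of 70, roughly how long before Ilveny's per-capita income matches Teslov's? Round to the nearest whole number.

What matters is the difference: 2.9 pp.
Rule of 70 on the gap: the ratio halves every 70/2.9 ≈ 24.14 years.
An 8.4× gap takes log₂(8.4) ≈ 3.07 halvings to close: 3.07 × 24.14 ≈ 74 years.

≈ 74 years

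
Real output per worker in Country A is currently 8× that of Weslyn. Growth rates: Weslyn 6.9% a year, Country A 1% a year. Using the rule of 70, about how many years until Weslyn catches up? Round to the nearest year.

about 36 years

Weslyn gains on Country A at 6.9% − 1% = 5.9 points a year.
At that relative rate the gap halves every 70/5.9 ≈ 11.86 years.
An 8× gap closes after 3 halvings: 3 × 11.86 ≈ 36 years.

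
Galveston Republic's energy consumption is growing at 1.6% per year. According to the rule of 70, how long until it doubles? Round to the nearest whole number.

44 years

70/1.6 ≈ 43.75, so it doubles roughly every 44 years.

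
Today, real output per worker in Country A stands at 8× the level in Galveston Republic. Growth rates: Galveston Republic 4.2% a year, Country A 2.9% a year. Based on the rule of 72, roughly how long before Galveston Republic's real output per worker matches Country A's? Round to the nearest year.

≈ 166 years

What matters is the difference: 1.3 pp.
Rule of 72 on the gap: the ratio halves every 72/1.3 ≈ 55.38 years.
An 8× gap closes after 3 halvings: 3 × 55.38 ≈ 166 years.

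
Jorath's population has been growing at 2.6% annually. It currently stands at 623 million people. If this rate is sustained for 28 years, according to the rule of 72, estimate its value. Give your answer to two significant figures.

1300 million people

It doubles every 72/2.6 ≈ 27.69 years, so 28 years is 1.01 doublings.
2^1.01 ≈ 2.01; 623 × 2.01 ≈ 1300 million people.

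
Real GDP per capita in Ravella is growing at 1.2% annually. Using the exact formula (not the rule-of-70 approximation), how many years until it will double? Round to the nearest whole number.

t = ln(2) / ln(1 + 0.012) = 0.6931 / 0.011929 ≈ 58.10.
≈ 58 years.

58 years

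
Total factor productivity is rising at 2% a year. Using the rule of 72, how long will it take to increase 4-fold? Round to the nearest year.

At 2% it doubles every 72/2 ≈ 36.00 years.
4 = 2^2, so 2 doublings → 72 years.

around 72 years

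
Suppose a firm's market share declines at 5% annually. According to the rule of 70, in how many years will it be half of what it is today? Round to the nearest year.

roughly 14 years

Halving time ≈ 70 / 5 = 14.00 → 14 years.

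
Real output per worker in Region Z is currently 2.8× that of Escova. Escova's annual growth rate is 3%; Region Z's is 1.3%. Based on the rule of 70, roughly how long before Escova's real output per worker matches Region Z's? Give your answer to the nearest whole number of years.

about 61 years

What matters is the difference: 1.7 pp.
Rule of 70 on the gap: the ratio halves every 70/1.7 ≈ 41.18 years.
A 2.8× gap takes log₂(2.8) ≈ 1.49 halvings to close: 1.49 × 41.18 ≈ 61 years.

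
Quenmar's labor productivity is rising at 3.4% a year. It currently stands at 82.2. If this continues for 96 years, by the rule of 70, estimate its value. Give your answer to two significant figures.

Doubling time ≈ 70/3.4 = 20.59 years.
96 years is 96/20.59 ≈ 4.66 doublings, a factor of 2^4.66 ≈ 25.28.
82.2 × 25.28 ≈ 2100.

about 2100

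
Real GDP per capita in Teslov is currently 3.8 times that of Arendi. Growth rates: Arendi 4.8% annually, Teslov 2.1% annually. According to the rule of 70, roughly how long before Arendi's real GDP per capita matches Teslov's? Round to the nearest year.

What matters is the difference: 2.7 pp.
Rule of 70 on the gap: the ratio halves every 70/2.7 ≈ 25.93 years.
A 3.8 times gap takes log₂(3.8) ≈ 1.93 halvings to close: 1.93 × 25.93 ≈ 50 years.

about 50 years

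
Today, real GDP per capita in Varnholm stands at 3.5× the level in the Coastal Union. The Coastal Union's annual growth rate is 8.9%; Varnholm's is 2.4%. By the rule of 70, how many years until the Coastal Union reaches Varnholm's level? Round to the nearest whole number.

the Coastal Union gains on Varnholm at 8.9% − 2.4% = 6.5 points a year.
At that relative rate the gap halves every 70/6.5 ≈ 10.77 years.
A 3.5× gap takes log₂(3.5) ≈ 1.81 halvings to close: 1.81 × 10.77 ≈ 19 years.

around 19 years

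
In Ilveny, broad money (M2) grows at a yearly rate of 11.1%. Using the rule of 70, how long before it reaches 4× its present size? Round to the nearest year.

13 years

One doubling takes 70/11.1 = 6.31 years.
Getting to 4× needs 2 doublings: 2 × 6.31 ≈ 13 years.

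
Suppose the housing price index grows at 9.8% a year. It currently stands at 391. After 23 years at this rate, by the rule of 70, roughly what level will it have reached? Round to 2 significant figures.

Doubling time ≈ 70/9.8 = 7.14 years.
23 years is 23/7.14 ≈ 3.22 doublings, a factor of 2^3.22 ≈ 9.32.
391 × 9.32 ≈ 3600.

roughly 3600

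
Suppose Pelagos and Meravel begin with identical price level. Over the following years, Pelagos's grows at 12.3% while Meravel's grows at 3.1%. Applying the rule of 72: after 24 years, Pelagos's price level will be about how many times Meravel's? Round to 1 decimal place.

Rate gap = 12.3% − 3.1% = 9.2 points.
The ratio doubles every 72/9.2 ≈ 7.83 years.
24/7.83 ≈ 3.07 doublings → ratio ≈ 2^3.07 ≈ 8.4.

approximately 8.4 times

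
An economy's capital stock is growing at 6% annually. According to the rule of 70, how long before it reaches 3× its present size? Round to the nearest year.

≈ 18 years

One doubling takes 70/6 = 11.67 years.
Reaching 3× takes log₂(3) ≈ 1.58 doublings.
1.58 × 11.67 ≈ 18 years.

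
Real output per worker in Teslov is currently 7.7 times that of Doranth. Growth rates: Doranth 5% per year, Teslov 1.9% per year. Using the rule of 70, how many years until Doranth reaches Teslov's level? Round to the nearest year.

What matters is the difference: 3.1 pp.
Rule of 70 on the gap: the ratio halves every 70/3.1 ≈ 22.58 years.
A 7.7 times gap takes log₂(7.7) ≈ 2.94 halvings to close: 2.94 × 22.58 ≈ 66 years.

about 66 years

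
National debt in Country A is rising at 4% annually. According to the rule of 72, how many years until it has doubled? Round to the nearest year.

At 4%, doubling takes about 72/4 = 18.00 years.

about 18 years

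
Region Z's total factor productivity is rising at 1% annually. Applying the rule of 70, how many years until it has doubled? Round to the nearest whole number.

70/1 ≈ 70.00, so it doubles roughly every 70 years.

roughly 70 years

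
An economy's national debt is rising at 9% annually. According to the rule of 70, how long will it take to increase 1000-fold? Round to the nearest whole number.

approximately 78 years

Doubling time ≈ 70/9 = 7.78 years.
Reaching 1000× takes log₂(1000) ≈ 9.97 doublings.
9.97 × 7.78 ≈ 78 years.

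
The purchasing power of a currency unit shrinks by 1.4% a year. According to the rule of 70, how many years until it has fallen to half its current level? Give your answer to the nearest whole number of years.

The rule works in reverse for decay: 70/1.4 ≈ 50.00 years to halve.

approximately 50 years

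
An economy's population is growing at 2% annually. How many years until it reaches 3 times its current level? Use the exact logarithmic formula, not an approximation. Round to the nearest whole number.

t = ln(3) / ln(1 + 0.02) = 1.0986 / 0.019803 ≈ 55.48.
≈ 55 years.

55 years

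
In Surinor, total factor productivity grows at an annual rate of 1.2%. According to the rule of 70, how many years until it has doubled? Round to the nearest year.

about 58 years

70/1.2 ≈ 58.33, so it doubles roughly every 58 years.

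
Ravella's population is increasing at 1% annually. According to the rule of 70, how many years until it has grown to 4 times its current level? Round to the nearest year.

approximately 140 years

Doubling time ≈ 70/1 = 70.00 years.
Getting to 4× needs 2 doublings: 2 × 70.00 ≈ 140 years.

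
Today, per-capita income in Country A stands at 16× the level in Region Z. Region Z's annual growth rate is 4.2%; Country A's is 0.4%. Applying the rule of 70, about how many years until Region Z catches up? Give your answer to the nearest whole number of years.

The growth-rate gap is 4.2% − 0.4% = 3.8 percentage points.
So the ratio between them halves every 70/3.8 ≈ 18.42 years.
A 16× gap closes after 4 halvings: 4 × 18.42 ≈ 74 years.

74 years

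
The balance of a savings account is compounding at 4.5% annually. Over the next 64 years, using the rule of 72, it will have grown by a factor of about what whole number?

roughly 16 times

At 4.5% one doubling takes ≈ 16.00 years; 64 years is 4 of them, so ×16.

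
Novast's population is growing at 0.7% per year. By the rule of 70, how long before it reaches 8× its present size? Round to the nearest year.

approximately 300 years

At 0.7% it doubles every 70/0.7 ≈ 100.00 years.
8 = 2^3, so 3 doublings → 300 years.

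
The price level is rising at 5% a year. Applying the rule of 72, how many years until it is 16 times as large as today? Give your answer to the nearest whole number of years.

≈ 58 years

Doubling time ≈ 72/5 = 14.40 years.
Getting to 16× needs 4 doublings: 4 × 14.40 ≈ 58 years.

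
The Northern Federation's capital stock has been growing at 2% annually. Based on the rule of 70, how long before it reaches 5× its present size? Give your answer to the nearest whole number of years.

At 2% it doubles every 70/2 ≈ 35.00 years.
Reaching 5× takes log₂(5) ≈ 2.32 doublings.
2.32 × 35.00 ≈ 81 years.

roughly 81 years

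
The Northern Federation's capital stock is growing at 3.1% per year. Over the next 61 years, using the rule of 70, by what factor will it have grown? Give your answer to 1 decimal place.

Doubling time ≈ 70/3.1 = 22.58 years.
61 years / 22.58 ≈ 2.70 doublings → factor 2^2.70 ≈ 6.5.

around 6.5 times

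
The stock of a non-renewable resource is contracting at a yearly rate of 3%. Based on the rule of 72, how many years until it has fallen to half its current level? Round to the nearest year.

The rule works in reverse for decay: 72/3 ≈ 24.00 years to halve.

approximately 24 years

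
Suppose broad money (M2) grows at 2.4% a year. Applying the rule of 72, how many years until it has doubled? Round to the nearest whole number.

around 30 years

72/2.4 ≈ 30.00, so it doubles roughly every 30 years.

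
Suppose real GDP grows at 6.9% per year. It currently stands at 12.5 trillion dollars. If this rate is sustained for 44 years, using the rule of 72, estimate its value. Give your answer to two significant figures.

Doubling time ≈ 72/6.9 = 10.43 years.
44 years is 44/10.43 ≈ 4.22 doublings, a factor of 2^4.22 ≈ 18.64.
12.5 × 18.64 ≈ 230 trillion dollars.

roughly 230 trillion dollars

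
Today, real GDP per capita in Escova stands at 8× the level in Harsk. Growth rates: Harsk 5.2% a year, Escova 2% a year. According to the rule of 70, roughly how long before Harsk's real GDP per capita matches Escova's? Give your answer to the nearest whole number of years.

around 66 years

The growth-rate gap is 5.2% − 2% = 3.2 percentage points.
So the ratio between them halves every 70/3.2 ≈ 21.88 years.
An 8× gap closes after 3 halvings: 3 × 21.88 ≈ 66 years.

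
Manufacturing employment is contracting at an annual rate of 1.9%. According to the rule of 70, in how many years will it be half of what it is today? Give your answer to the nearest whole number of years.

Halving time ≈ 70 / 1.9 = 36.84 → 37 years.

about 37 years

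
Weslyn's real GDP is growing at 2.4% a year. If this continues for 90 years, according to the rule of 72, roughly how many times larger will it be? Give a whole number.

around 8 times

Doubling time ≈ 72/2.4 = 30.00 years.
90/30.00 ≈ 3 doublings, so about 2^3 = 8×.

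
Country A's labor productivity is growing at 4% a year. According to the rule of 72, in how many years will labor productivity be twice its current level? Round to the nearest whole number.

At 4%, doubling takes about 72/4 = 18.00 years.

around 18 years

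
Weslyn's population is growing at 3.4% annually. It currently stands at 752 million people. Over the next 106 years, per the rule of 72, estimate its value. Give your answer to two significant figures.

approximately 24000 million people

It doubles every 72/3.4 ≈ 21.18 years, so 106 years is 5.00 doublings.
2^5.00 ≈ 32.00; 752 × 32.00 ≈ 24000 million people.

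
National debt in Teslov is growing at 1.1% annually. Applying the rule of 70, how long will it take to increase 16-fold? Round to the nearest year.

around 255 years

One doubling takes 70/1.1 = 63.64 years.
Getting to 16× needs 4 doublings: 4 × 63.64 ≈ 255 years.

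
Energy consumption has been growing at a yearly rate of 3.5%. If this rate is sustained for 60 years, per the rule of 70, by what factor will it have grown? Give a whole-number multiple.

8 times

Doubling time ≈ 70/3.5 = 20.00 years.
60/20.00 ≈ 3 doublings, so about 2^3 = 8×.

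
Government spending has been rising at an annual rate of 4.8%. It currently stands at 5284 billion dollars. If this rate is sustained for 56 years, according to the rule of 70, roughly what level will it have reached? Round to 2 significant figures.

≈ 76000 billion dollars

It doubles every 70/4.8 ≈ 14.58 years, so 56 years is 3.84 doublings.
2^3.84 ≈ 14.32; 5284 × 14.32 ≈ 76000 billion dollars.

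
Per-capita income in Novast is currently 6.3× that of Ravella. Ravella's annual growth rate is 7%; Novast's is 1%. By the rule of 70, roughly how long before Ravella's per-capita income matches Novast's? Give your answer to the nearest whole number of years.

The growth-rate gap is 7% − 1% = 6 percentage points.
So the ratio between them halves every 70/6 ≈ 11.67 years.
A 6.3× gap takes log₂(6.3) ≈ 2.66 halvings to close: 2.66 × 11.67 ≈ 31 years.

about 31 years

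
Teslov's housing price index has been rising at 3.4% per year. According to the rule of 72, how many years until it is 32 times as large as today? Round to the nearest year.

At 3.4% it doubles every 72/3.4 ≈ 21.18 years.
Getting to 32× needs 5 doublings: 5 × 21.18 ≈ 106 years.

about 106 years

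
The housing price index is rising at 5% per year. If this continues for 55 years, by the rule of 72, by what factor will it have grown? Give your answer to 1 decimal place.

Doubles every ≈ 14.40 years (72/5).
55 years is 3.82 doublings; 2^3.82 ≈ 14.1×.

≈ 14.1 times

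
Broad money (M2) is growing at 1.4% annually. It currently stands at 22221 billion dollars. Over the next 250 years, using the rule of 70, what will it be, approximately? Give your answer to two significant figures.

It doubles every 70/1.4 ≈ 50.00 years, so 250 years is 5.00 doublings.
2^5.00 ≈ 32.00; 22221 × 32.00 ≈ 710000 billion dollars.

≈ 710000 billion dollars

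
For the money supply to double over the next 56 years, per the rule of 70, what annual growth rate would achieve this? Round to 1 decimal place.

around 1.3%

70 / 56 ≈ 1.25, so about 1.3% annually.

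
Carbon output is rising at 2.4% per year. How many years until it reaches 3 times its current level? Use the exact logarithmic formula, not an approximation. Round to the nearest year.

t = ln(3) / ln(1 + 0.024) = 1.0986 / 0.023717 ≈ 46.32.
≈ 46 years.

46 years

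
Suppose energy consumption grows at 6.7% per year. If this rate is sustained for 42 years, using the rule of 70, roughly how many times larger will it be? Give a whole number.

≈ 16 times

At 6.7% one doubling takes ≈ 10.45 years; 42 years is 4 of them, so ×16.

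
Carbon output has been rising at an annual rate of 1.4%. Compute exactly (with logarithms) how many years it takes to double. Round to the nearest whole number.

t = ln(2) / ln(1 + 0.014) = 0.6931 / 0.013903 ≈ 49.85.
≈ 50 years.

50 years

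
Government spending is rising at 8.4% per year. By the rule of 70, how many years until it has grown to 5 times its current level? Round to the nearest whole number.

One doubling takes 70/8.4 = 8.33 years.
Reaching 5× takes log₂(5) ≈ 2.32 doublings.
2.32 × 8.33 ≈ 19 years.

roughly 19 years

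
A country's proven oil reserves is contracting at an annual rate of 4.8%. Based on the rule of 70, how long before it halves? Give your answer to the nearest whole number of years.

15 years

The rule works in reverse for decay: 70/4.8 ≈ 14.58 years to halve.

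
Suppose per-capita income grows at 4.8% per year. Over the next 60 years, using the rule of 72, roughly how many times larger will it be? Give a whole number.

72/4.8 ≈ 15.00 years per doubling.
60 years fits 4 doublings: 2^4 = 16.

16 times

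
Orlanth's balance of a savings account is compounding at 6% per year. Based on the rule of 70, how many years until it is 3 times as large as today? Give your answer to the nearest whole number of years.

One doubling takes 70/6 = 11.67 years.
Reaching 3× takes log₂(3) ≈ 1.58 doublings.
1.58 × 11.67 ≈ 18 years.

≈ 18 years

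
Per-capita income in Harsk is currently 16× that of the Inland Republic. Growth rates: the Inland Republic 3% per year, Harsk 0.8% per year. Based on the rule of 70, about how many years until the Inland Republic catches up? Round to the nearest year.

What matters is the difference: 2.2 pp.
Rule of 70 on the gap: the ratio halves every 70/2.2 ≈ 31.82 years.
A 16× gap closes after 4 halvings: 4 × 31.82 ≈ 127 years.

about 127 years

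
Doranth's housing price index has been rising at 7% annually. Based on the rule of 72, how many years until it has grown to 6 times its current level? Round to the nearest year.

27 years

One doubling takes 72/7 = 10.29 years.
Reaching 6× takes log₂(6) ≈ 2.58 doublings.
2.58 × 10.29 ≈ 27 years.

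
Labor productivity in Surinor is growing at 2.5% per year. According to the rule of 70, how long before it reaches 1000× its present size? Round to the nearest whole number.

around 279 years

Doubling time ≈ 70/2.5 = 28.00 years.
Reaching 1000× takes log₂(1000) ≈ 9.97 doublings.
9.97 × 28.00 ≈ 279 years.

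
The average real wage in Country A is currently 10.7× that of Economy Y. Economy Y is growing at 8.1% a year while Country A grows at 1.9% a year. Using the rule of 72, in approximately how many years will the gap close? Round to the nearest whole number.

about 40 years

The growth-rate gap is 8.1% − 1.9% = 6.2 percentage points.
So the ratio between them halves every 72/6.2 ≈ 11.61 years.
A 10.7× gap takes log₂(10.7) ≈ 3.42 halvings to close: 3.42 × 11.61 ≈ 40 years.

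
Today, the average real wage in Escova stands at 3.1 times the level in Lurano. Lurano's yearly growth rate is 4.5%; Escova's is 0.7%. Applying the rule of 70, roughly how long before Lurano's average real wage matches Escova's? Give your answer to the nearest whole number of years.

The growth-rate gap is 4.5% − 0.7% = 3.8 percentage points.
So the ratio between them halves every 70/3.8 ≈ 18.42 years.
A 3.1 times gap takes log₂(3.1) ≈ 1.63 halvings to close: 1.63 × 18.42 ≈ 30 years.

about 30 years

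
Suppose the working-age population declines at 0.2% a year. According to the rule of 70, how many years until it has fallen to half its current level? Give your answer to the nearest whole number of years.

350 years

Halving time ≈ 70 / 0.2 = 350.00 → 350 years.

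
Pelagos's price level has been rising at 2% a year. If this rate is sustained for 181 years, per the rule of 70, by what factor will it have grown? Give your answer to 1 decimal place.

≈ 36.0 times

Doubling time ≈ 70/2 = 35.00 years.
181 years / 35.00 ≈ 5.17 doublings → factor 2^5.17 ≈ 36.0.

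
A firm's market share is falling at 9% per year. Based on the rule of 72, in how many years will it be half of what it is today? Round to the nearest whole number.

about 8 years

Halving time ≈ 72 / 9 = 8.00 → 8 years.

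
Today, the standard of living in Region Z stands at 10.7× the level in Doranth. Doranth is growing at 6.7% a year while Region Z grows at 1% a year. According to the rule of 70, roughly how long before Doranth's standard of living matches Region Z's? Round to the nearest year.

around 42 years

Doranth gains on Region Z at 6.7% − 1% = 5.7 points a year.
At that relative rate the gap halves every 70/5.7 ≈ 12.28 years.
A 10.7× gap takes log₂(10.7) ≈ 3.42 halvings to close: 3.42 × 12.28 ≈ 42 years.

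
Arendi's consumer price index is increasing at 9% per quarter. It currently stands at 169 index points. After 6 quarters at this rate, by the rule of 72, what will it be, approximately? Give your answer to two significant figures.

Doubling time ≈ 72/9 = 8.00 quarters.
6 quarters is 6/8.00 ≈ 0.75 doublings, a factor of 2^0.75 ≈ 1.68.
169 × 1.68 ≈ 280 index points.

around 280 index points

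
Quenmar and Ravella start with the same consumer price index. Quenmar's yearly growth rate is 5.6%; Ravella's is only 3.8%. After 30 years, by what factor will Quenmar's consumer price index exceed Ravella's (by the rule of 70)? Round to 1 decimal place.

roughly 1.7 times

Only the 1.8-point difference matters.
70/1.8 ≈ 38.89 years per doubling of the ratio; 30 years gives 0.77 doublings, so ≈ 1.7×.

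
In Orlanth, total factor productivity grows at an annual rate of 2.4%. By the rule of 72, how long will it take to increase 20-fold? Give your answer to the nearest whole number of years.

≈ 130 years

At 2.4% it doubles every 72/2.4 ≈ 30.00 years.
Reaching 20× takes log₂(20) ≈ 4.32 doublings.
4.32 × 30.00 ≈ 130 years.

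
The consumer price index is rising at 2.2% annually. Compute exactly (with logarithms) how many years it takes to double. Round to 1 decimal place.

31.9 years

t = ln(2) / ln(1 + 0.022) = 0.6931 / 0.021761 ≈ 31.85.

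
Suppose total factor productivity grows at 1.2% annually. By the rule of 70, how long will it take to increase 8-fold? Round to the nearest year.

approximately 175 years

At 1.2% it doubles every 70/1.2 ≈ 58.33 years.
Getting to 8× needs 3 doublings: 3 × 58.33 ≈ 175 years.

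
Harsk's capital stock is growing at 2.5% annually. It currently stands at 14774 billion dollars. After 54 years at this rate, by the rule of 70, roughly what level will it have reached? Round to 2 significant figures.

Doubling time ≈ 70/2.5 = 28.00 years.
54 years is 54/28.00 ≈ 1.93 doublings, a factor of 2^1.93 ≈ 3.81.
14774 × 3.81 ≈ 56000 billion dollars.

≈ 56000 billion dollars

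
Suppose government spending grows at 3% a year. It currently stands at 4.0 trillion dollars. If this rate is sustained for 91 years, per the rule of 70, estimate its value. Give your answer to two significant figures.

approximately 60 trillion dollars

It doubles every 70/3 ≈ 23.33 years, so 91 years is 3.90 doublings.
2^3.90 ≈ 14.93; 4.0 × 14.93 ≈ 60 trillion dollars.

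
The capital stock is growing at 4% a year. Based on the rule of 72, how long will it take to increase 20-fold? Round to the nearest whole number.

Doubling time ≈ 72/4 = 18.00 years.
20× is log₂ 20 ≈ 4.32 doublings, so ≈ 4.32 × 18.00 = 78 years.

about 78 years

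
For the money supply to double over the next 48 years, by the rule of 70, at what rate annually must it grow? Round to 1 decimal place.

roughly 1.5%

70 / 48 ≈ 1.46, so about 1.5% annually.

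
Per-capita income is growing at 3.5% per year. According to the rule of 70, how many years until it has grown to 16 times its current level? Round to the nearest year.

around 80 years

One doubling takes 70/3.5 = 20.00 years.
Getting to 16× needs 4 doublings: 4 × 20.00 ≈ 80 years.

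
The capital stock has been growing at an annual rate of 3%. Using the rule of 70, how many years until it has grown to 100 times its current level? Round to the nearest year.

about 155 years

One doubling takes 70/3 = 23.33 years.
100× is log₂ 100 ≈ 6.64 doublings, so ≈ 6.64 × 23.33 = 155 years.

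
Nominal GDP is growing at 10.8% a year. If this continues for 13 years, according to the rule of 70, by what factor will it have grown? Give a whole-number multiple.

4 times

Doubling time ≈ 70/10.8 = 6.48 years.
13/6.48 ≈ 2 doublings, so about 2^2 = 4×.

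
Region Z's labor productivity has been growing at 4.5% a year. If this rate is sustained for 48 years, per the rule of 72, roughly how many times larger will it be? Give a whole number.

Doubling time ≈ 72/4.5 = 16.00 years.
48/16.00 ≈ 3 doublings, so about 2^3 = 8×.

about 8 times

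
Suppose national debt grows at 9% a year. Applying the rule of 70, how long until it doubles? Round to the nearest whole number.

8 years

70/9 ≈ 7.78, so it doubles roughly every 8 years.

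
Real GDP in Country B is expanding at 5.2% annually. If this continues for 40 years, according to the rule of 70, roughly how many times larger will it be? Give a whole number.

≈ 8 times

At 5.2% one doubling takes ≈ 13.46 years; 40 years is 3 of them, so ×8.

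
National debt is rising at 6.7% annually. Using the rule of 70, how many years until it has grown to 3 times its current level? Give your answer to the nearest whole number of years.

Doubling time ≈ 70/6.7 = 10.45 years.
3× is log₂ 3 ≈ 1.58 doublings, so ≈ 1.58 × 10.45 = 17 years.

about 17 years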